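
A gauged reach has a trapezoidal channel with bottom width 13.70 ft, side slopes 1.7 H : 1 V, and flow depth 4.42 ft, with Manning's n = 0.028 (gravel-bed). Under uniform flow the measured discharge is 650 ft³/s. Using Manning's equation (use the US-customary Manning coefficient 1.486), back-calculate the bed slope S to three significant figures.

0.00392

A = (b + z·y)·y = (13.70 + 1.7×4.42)×4.42 = 93.77 ft²
P = b + 2y√(1+z²) = 13.70 + 2×4.42×√(1+1.7²) = 31.14 ft
R = A/P = 93.77/31.14 = 3.012 ft
S = (Q·n / (1.486·A·R^(2/3)))² = (650×0.028 / (1.486×93.77×2.085))² = 0.003923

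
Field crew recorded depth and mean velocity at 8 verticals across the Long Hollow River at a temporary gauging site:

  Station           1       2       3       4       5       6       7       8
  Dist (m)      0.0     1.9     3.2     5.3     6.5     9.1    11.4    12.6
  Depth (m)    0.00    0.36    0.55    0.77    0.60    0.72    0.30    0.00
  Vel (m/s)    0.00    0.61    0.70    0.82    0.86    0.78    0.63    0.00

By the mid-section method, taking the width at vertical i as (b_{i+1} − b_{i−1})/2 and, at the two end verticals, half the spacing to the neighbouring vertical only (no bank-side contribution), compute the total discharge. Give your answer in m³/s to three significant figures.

w_2 = (3.2 − 0.0)/2 = 1.6 m; q_2 = 0.61 × 0.36 × 1.6 = 0.3514 m³/s
w_3 = (5.3 − 1.9)/2 = 1.7 m; q_3 = 0.70 × 0.55 × 1.7 = 0.6545 m³/s
w_4 = (6.5 − 3.2)/2 = 1.65 m; q_4 = 0.82 × 0.77 × 1.65 = 1.042 m³/s
w_5 = (9.1 − 5.3)/2 = 1.9 m; q_5 = 0.86 × 0.60 × 1.9 = 0.9804 m³/s
w_6 = (11.4 − 6.5)/2 = 2.45 m; q_6 = 0.78 × 0.72 × 2.45 = 1.376 m³/s
w_7 = (12.6 − 9.1)/2 = 1.75 m; q_7 = 0.63 × 0.30 × 1.75 = 0.3308 m³/s
Stations 1, 8 contribute zero (depth or velocity is 0).
Q = Σ qᵢ = 4.735 m³/s

4.73 m³/s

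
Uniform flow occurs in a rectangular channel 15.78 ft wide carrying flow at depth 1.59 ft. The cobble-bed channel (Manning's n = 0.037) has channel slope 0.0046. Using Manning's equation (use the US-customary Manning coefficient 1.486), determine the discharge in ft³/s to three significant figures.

82.4 ft³/s

A = b·y = 15.78 × 1.59 = 25.09 ft²
P = b + 2y = 15.78 + 2×1.59 = 18.96 ft
R = A/P = 25.09/18.96 = 1.323 ft
Q = (1.486/n)·A·R^(2/3)·S^(1/2) = (1.486/0.037) × 25.09 × 1.323^(2/3) × 0.0046^(1/2) = 82.38 ft³/s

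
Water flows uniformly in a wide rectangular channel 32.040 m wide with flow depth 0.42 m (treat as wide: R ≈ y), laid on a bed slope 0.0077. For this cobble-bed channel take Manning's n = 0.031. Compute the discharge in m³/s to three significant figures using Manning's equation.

21.4 m³/s

A = b·y = 32.040 × 0.42 = 13.46 m²
Wide channel: R ≈ y = 0.42 m
Q = (1/n)·A·R^(2/3)·S^(1/2) = (1/0.031) × 13.46 × 0.4200^(2/3) × 0.0077^(1/2) = 21.36 m³/s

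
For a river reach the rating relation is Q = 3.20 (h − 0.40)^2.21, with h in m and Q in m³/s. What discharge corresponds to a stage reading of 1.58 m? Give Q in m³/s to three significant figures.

Q = 3.20 × (1.58 − 0.40)^2.21 = 3.20 × 1.18^2.21 = 4.613 m³/s

4.61 m³/s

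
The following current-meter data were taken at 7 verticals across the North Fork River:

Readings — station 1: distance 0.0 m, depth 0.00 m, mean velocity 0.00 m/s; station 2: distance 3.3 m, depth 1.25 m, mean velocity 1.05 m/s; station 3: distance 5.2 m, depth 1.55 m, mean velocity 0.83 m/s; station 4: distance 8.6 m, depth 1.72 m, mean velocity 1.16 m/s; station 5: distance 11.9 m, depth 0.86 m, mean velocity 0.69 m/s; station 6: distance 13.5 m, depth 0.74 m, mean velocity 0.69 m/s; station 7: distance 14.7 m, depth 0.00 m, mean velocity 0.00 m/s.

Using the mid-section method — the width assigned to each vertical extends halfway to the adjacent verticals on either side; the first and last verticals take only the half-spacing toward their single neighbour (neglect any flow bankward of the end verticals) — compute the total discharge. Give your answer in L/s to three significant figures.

w_2 = (5.2 − 0.0)/2 = 2.6 m; q_2 = 1.05 × 1.25 × 2.6 = 3.413 m³/s
w_3 = (8.6 − 3.3)/2 = 2.65 m; q_3 = 0.83 × 1.55 × 2.65 = 3.409 m³/s
w_4 = (11.9 − 5.2)/2 = 3.35 m; q_4 = 1.16 × 1.72 × 3.35 = 6.684 m³/s
w_5 = (13.5 − 8.6)/2 = 2.45 m; q_5 = 0.69 × 0.86 × 2.45 = 1.454 m³/s
w_6 = (14.7 − 11.9)/2 = 1.4 m; q_6 = 0.69 × 0.74 × 1.4 = 0.7148 m³/s
Stations 1, 7 contribute zero (depth or velocity is 0).
Q = Σ qᵢ = 15.67 m³/s
= 15.67 × 1000 = 15670 L/s

15700 L/s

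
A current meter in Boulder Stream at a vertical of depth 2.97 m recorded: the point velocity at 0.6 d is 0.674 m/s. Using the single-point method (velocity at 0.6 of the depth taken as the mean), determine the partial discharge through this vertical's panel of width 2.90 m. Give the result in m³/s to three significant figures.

v̄ = v₀.₆ = 0.674 m/s
q = v̄ × d × w = 0.6740 × 2.97 × 2.90 = 5.805 m³/s

5.81 m³/s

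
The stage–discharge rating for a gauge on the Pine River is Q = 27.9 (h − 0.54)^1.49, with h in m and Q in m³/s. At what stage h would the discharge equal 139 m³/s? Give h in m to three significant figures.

h − h₀ = (Q/C)^(1/b) = (139/27.9)^(1/1.49) = 2.938 m
h = 0.54 + 2.938 = 3.478 m

3.48 m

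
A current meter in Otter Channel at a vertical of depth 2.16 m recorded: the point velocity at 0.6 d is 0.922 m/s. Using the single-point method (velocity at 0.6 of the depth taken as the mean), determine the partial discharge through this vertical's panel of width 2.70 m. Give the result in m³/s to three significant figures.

5.38 m³/s

v̄ = v₀.₆ = 0.922 m/s
q = v̄ × d × w = 0.9220 × 2.16 × 2.70 = 5.377 m³/s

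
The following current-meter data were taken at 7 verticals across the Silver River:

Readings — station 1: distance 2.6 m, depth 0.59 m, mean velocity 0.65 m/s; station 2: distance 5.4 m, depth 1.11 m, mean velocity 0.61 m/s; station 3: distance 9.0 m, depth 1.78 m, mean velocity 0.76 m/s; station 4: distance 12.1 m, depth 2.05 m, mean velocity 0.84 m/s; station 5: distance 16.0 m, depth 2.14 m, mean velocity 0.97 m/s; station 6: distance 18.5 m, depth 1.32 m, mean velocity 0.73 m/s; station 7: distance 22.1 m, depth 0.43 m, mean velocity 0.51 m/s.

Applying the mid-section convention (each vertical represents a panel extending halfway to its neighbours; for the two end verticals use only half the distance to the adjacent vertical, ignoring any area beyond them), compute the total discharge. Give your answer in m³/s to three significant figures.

23.2 m³/s

w_1 = (5.4 − 2.6)/2 = 1.4 m; q_1 = 0.65 × 0.59 × 1.4 = 0.5369 m³/s
w_2 = (9.0 − 2.6)/2 = 3.2 m; q_2 = 0.61 × 1.11 × 3.2 = 2.167 m³/s
w_3 = (12.1 − 5.4)/2 = 3.35 m; q_3 = 0.76 × 1.78 × 3.35 = 4.532 m³/s
w_4 = (16.0 − 9.0)/2 = 3.5 m; q_4 = 0.84 × 2.05 × 3.5 = 6.027 m³/s
w_5 = (18.5 − 12.1)/2 = 3.2 m; q_5 = 0.97 × 2.14 × 3.2 = 6.643 m³/s
w_6 = (22.1 − 16.0)/2 = 3.05 m; q_6 = 0.73 × 1.32 × 3.05 = 2.939 m³/s
w_7 = (22.1 − 18.5)/2 = 1.8 m; q_7 = 0.51 × 0.43 × 1.8 = 0.3947 m³/s
Q = Σ qᵢ = 23.24 m³/s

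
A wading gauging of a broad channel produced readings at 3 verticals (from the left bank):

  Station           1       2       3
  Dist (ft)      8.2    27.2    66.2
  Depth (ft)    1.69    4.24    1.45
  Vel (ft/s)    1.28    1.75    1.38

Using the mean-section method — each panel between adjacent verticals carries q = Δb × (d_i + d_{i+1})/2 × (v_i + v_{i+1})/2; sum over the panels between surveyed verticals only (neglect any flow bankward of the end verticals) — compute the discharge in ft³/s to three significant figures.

Panel 1-2: Δb = 19 ft, d̄ = (1.69+4.24)/2 = 2.965, v̄ = (1.28+1.75)/2 = 1.515 → q = 19×2.965×1.515 = 85.35 ft³/s
Panel 2-3: Δb = 39 ft, d̄ = (4.24+1.45)/2 = 2.845, v̄ = (1.75+1.38)/2 = 1.565 → q = 39×2.845×1.565 = 173.6 ft³/s
Q = Σ q = 259.0 ft³/s

259 ft³/s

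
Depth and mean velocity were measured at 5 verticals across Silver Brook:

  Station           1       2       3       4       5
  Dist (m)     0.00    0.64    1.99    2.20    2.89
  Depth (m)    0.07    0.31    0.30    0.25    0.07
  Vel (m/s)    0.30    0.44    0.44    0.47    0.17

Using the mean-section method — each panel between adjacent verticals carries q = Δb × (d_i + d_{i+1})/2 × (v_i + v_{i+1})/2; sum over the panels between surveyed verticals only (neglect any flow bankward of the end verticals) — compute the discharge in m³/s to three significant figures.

Panel 1-2: Δb = 0.64 m, d̄ = (0.07+0.31)/2 = 0.19, v̄ = (0.30+0.44)/2 = 0.37 → q = 0.64×0.19×0.37 = 0.04499 m³/s
Panel 2-3: Δb = 1.35 m, d̄ = (0.31+0.30)/2 = 0.305, v̄ = (0.44+0.44)/2 = 0.44 → q = 1.35×0.305×0.44 = 0.1812 m³/s
Panel 3-4: Δb = 0.21 m, d̄ = (0.30+0.25)/2 = 0.275, v̄ = (0.44+0.47)/2 = 0.455 → q = 0.21×0.275×0.455 = 0.02628 m³/s
Panel 4-5: Δb = 0.69 m, d̄ = (0.25+0.07)/2 = 0.16, v̄ = (0.47+0.17)/2 = 0.32 → q = 0.69×0.16×0.32 = 0.03533 m³/s
Q = Σ q = 0.2878 m³/s

0.288 m³/s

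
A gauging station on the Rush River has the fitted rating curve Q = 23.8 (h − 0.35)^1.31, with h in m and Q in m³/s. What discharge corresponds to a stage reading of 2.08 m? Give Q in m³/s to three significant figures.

48.8 m³/s

Q = 23.8 × (2.08 − 0.35)^1.31 = 23.8 × 1.73^1.31 = 48.80 m³/s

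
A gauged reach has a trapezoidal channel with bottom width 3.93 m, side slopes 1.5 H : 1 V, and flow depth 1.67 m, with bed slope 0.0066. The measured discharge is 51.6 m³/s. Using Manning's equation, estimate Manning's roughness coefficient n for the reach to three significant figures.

0.0178

A = (b + z·y)·y = (3.93 + 1.5×1.67)×1.67 = 10.75 m²
P = b + 2y√(1+z²) = 3.93 + 2×1.67×√(1+1.5²) = 9.951 m
R = A/P = 10.75/9.951 = 1.080 m
n = (1/Q)·A·R^(2/3)·S^(1/2) = (1/51.6) × 10.75 × 1.053 × 0.08124 = 0.01781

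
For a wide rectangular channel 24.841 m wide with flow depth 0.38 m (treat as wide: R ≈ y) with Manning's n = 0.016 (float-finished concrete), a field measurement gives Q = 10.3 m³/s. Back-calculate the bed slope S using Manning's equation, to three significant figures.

A = b·y = 24.841 × 0.38 = 9.440 m²
Wide channel: R ≈ y = 0.38 m
S = (Q·n / (1·A·R^(2/3)))² = (10.3×0.016 / (1×9.440×0.5246))² = 0.001107

0.00111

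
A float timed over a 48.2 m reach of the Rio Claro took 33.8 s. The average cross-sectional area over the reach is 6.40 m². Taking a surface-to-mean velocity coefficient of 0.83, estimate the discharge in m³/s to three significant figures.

7.58 m³/s

v_surface = L / t̄ = 48.2 / 33.8 = 1.426 m/s
v_mean = 0.83 × 1.426 = 1.184 m/s
Q = A × v_mean = 6.40 × 1.184 = 7.575 m³/s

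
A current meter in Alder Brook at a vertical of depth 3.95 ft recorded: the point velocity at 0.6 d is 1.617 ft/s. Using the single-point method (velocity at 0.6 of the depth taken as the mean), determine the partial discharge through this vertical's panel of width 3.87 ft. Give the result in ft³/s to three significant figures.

v̄ = v₀.₆ = 1.617 ft/s
q = v̄ × d × w = 1.617 × 3.95 × 3.87 = 24.72 ft³/s

24.7 ft³/s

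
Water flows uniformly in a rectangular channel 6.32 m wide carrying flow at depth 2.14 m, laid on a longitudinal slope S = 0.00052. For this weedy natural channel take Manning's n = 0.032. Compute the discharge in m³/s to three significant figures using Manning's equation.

11.3 m³/s

A = b·y = 6.32 × 2.14 = 13.52 m²
P = b + 2y = 6.32 + 2×2.14 = 10.60 m
R = A/P = 13.52/10.60 = 1.276 m
Q = (1/n)·A·R^(2/3)·S^(1/2) = (1/0.032) × 13.52 × 1.276^(2/3) × 0.00052^(1/2) = 11.34 m³/s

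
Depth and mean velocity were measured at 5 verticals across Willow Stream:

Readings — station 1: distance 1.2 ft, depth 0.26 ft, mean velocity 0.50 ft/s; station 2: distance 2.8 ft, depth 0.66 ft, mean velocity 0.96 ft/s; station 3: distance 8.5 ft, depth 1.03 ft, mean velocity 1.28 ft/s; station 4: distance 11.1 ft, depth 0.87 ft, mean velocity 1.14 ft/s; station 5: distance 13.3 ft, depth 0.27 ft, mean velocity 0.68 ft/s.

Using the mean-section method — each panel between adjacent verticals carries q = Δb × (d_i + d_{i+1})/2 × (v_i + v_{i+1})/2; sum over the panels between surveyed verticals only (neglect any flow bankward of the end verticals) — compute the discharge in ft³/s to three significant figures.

10.1 ft³/s

Panel 1-2: Δb = 1.6 ft, d̄ = (0.26+0.66)/2 = 0.46, v̄ = (0.50+0.96)/2 = 0.73 → q = 1.6×0.46×0.73 = 0.5373 ft³/s
Panel 2-3: Δb = 5.7 ft, d̄ = (0.66+1.03)/2 = 0.845, v̄ = (0.96+1.28)/2 = 1.12 → q = 5.7×0.845×1.12 = 5.394 ft³/s
Panel 3-4: Δb = 2.6 ft, d̄ = (1.03+0.87)/2 = 0.95, v̄ = (1.28+1.14)/2 = 1.21 → q = 2.6×0.95×1.21 = 2.989 ft³/s
Panel 4-5: Δb = 2.2 ft, d̄ = (0.87+0.27)/2 = 0.57, v̄ = (1.14+0.68)/2 = 0.91 → q = 2.2×0.57×0.91 = 1.141 ft³/s
Q = Σ q = 10.06 ft³/s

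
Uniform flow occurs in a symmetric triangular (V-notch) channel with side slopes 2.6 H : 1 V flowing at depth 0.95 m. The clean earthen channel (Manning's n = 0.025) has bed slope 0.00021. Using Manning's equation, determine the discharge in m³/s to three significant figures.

0.791 m³/s

A = z·y² = 2.6×0.95² = 2.347 m²
P = 2y√(1+z²) = 2×0.95×√(1+2.6²) = 5.293 m
R = A/P = 2.347/5.293 = 0.4433 m
Q = (1/n)·A·R^(2/3)·S^(1/2) = (1/0.025) × 2.347 × 0.4433^(2/3) × 0.00021^(1/2) = 0.7908 m³/s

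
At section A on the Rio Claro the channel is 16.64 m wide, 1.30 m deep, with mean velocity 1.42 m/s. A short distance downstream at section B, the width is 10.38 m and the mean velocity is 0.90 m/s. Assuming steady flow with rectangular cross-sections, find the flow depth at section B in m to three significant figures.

3.29 m

Q = A₁V₁ = (16.64×1.30) × 1.42 = 30.72 m³/s
d₂ = Q/(b₂ V₂) = 30.72/(10.38×0.90) = 3.288 m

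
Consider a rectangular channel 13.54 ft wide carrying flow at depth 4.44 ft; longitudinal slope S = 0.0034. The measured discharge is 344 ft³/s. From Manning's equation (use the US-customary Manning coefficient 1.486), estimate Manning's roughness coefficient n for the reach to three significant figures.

A = b·y = 13.54 × 4.44 = 60.12 ft²
P = b + 2y = 13.54 + 2×4.44 = 22.42 ft
R = A/P = 60.12/22.42 = 2.681 ft
n = (1.486/Q)·A·R^(2/3)·S^(1/2) = (1.486/344) × 60.12 × 1.930 × 0.05831 = 0.02923

0.0292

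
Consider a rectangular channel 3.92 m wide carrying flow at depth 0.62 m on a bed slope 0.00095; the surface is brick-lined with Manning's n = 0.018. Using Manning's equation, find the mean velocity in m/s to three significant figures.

A = b·y = 3.92 × 0.62 = 2.430 m²
P = b + 2y = 3.92 + 2×0.62 = 5.160 m
R = A/P = 2.430/5.160 = 0.4710 m
Q = (1/n)·A·R^(2/3)·S^(1/2) = (1/0.018) × 2.430 × 0.4710^(2/3) × 0.00095^(1/2) = 2.519 m³/s
V = Q/A = 2.519/2.430 = 1.037 m/s

1.04 m/s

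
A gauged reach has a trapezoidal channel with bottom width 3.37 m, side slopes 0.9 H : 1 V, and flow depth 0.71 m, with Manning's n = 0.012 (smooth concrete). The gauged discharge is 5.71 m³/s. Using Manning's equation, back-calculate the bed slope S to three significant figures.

A = (b + z·y)·y = (3.37 + 0.9×0.71)×0.71 = 2.846 m²
P = b + 2y√(1+z²) = 3.37 + 2×0.71×√(1+0.9²) = 5.280 m
R = A/P = 2.846/5.280 = 0.5390 m
S = (Q·n / (1·A·R^(2/3)))² = (5.71×0.012 / (1×2.846×0.6623))² = 0.001321

0.00132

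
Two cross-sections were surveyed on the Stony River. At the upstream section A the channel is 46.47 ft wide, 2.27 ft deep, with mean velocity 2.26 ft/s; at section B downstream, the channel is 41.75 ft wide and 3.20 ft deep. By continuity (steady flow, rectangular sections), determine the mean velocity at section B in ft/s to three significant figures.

1.78 ft/s

Q = A₁V₁ = (46.47×2.27) × 2.26 = 238.4 ft³/s
A₂ = 41.75 × 3.20 = 133.6 ft²
V₂ = Q/A₂ = 238.4/133.6 = 1.784 ft/s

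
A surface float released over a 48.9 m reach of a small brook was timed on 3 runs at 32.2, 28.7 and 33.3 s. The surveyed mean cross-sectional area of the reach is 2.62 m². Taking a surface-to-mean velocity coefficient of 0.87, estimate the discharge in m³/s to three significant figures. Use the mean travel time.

t̄ = (32.2 + 28.7 + 33.3) / 3 = 31.4 s
v_surface = L / t̄ = 48.9 / 31.4 = 1.557 m/s
v_mean = 0.87 × 1.557 = 1.355 m/s
Q = A × v_mean = 2.62 × 1.355 = 3.550 m³/s

3.55 m³/s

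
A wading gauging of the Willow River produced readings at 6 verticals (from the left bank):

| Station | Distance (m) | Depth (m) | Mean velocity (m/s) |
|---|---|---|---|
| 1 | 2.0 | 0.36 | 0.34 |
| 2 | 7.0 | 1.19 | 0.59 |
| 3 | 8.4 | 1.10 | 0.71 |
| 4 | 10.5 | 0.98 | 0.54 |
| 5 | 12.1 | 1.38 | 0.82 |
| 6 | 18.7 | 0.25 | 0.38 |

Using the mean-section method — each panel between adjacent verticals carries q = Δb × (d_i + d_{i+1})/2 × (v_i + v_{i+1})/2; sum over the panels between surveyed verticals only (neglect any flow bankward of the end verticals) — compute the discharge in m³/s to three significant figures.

8.72 m³/s

Panel 1-2: Δb = 5 m, d̄ = (0.36+1.19)/2 = 0.775, v̄ = (0.34+0.59)/2 = 0.465 → q = 5×0.775×0.465 = 1.802 m³/s
Panel 2-3: Δb = 1.4 m, d̄ = (1.19+1.10)/2 = 1.145, v̄ = (0.59+0.71)/2 = 0.65 → q = 1.4×1.145×0.65 = 1.042 m³/s
Panel 3-4: Δb = 2.1 m, d̄ = (1.10+0.98)/2 = 1.04, v̄ = (0.71+0.54)/2 = 0.625 → q = 2.1×1.04×0.625 = 1.365 m³/s
Panel 4-5: Δb = 1.6 m, d̄ = (0.98+1.38)/2 = 1.18, v̄ = (0.54+0.82)/2 = 0.68 → q = 1.6×1.18×0.68 = 1.284 m³/s
Panel 5-6: Δb = 6.6 m, d̄ = (1.38+0.25)/2 = 0.815, v̄ = (0.82+0.38)/2 = 0.6 → q = 6.6×0.815×0.6 = 3.227 m³/s
Q = Σ q = 8.720 m³/s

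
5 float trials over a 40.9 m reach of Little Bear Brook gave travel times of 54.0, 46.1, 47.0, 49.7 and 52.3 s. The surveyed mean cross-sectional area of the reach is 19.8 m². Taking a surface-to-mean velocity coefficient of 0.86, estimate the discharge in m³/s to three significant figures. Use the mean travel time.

t̄ = (54.0 + 46.1 + 47.0 + 49.7 + 52.3) / 5 = 49.82 s
v_surface = L / t̄ = 40.9 / 49.82 = 0.8210 m/s
v_mean = 0.86 × 0.8210 = 0.7060 m/s
Q = A × v_mean = 19.8 × 0.7060 = 13.98 m³/s

14.0 m³/s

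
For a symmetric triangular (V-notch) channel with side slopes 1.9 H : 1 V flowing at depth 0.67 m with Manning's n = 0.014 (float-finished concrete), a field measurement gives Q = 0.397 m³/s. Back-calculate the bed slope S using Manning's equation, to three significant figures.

0.000215

A = z·y² = 1.9×0.67² = 0.8529 m²
P = 2y√(1+z²) = 2×0.67×√(1+1.9²) = 2.877 m
R = A/P = 0.8529/2.877 = 0.2964 m
S = (Q·n / (1·A·R^(2/3)))² = (0.397×0.014 / (1×0.8529×0.4446))² = 0.0002148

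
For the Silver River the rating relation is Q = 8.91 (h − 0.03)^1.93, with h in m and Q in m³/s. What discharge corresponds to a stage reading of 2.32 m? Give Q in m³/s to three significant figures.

Q = 8.91 × (2.32 − 0.03)^1.93 = 8.91 × 2.29^1.93 = 44.09 m³/s

44.1 m³/s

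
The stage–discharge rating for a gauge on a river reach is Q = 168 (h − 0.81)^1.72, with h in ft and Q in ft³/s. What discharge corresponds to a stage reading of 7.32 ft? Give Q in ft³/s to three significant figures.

Q = 168 × (7.32 − 0.81)^1.72 = 168 × 6.51^1.72 = 4214 ft³/s

4210 ft³/s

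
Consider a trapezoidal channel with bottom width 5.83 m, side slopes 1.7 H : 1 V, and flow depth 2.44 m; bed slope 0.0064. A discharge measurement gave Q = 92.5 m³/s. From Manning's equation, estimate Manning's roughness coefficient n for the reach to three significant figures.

A = (b + z·y)·y = (5.83 + 1.7×2.44)×2.44 = 24.35 m²
P = b + 2y√(1+z²) = 5.83 + 2×2.44×√(1+1.7²) = 15.45 m
R = A/P = 24.35/15.45 = 1.575 m
n = (1/Q)·A·R^(2/3)·S^(1/2) = (1/92.5) × 24.35 × 1.354 × 0.08000 = 0.02851

0.0285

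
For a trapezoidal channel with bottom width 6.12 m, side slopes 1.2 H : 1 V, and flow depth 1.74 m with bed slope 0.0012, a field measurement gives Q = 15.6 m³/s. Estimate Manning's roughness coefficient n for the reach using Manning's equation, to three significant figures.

A = (b + z·y)·y = (6.12 + 1.2×1.74)×1.74 = 14.28 m²
P = b + 2y√(1+z²) = 6.12 + 2×1.74×√(1+1.2²) = 11.56 m
R = A/P = 14.28/11.56 = 1.236 m
n = (1/Q)·A·R^(2/3)·S^(1/2) = (1/15.6) × 14.28 × 1.152 × 0.03464 = 0.03652

0.0365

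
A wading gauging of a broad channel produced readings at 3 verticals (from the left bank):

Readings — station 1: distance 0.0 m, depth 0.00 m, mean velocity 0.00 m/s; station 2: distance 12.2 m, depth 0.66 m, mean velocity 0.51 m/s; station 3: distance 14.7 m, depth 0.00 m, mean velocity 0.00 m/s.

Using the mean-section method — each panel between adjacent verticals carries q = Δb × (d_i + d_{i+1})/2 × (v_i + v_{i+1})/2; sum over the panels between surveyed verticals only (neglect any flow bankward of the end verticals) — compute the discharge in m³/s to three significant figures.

1.24 m³/s

Panel 1-2: Δb = 12.2 m, d̄ = (0.00+0.66)/2 = 0.33, v̄ = (0.00+0.51)/2 = 0.255 → q = 12.2×0.33×0.255 = 1.027 m³/s
Panel 2-3: Δb = 2.5 m, d̄ = (0.66+0.00)/2 = 0.33, v̄ = (0.51+0.00)/2 = 0.255 → q = 2.5×0.33×0.255 = 0.2104 m³/s
Q = Σ q = 1.237 m³/s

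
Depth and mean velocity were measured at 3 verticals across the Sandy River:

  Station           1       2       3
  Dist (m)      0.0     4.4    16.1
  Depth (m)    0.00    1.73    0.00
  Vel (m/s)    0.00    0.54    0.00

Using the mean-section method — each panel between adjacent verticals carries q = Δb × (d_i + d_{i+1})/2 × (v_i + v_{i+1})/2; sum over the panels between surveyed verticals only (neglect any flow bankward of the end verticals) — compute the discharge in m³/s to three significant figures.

3.76 m³/s

Panel 1-2: Δb = 4.4 m, d̄ = (0.00+1.73)/2 = 0.865, v̄ = (0.00+0.54)/2 = 0.27 → q = 4.4×0.865×0.27 = 1.028 m³/s
Panel 2-3: Δb = 11.7 m, d̄ = (1.73+0.00)/2 = 0.865, v̄ = (0.54+0.00)/2 = 0.27 → q = 11.7×0.865×0.27 = 2.733 m³/s
Q = Σ q = 3.760 m³/s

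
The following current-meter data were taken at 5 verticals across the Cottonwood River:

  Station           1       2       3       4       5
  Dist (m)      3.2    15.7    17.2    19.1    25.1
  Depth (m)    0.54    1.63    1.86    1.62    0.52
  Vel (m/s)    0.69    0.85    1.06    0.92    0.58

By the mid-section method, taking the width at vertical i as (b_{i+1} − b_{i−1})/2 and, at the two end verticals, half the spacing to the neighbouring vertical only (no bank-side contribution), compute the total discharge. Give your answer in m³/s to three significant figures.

22.2 m³/s

w_1 = (15.7 − 3.2)/2 = 6.25 m; q_1 = 0.69 × 0.54 × 6.25 = 2.329 m³/s
w_2 = (17.2 − 3.2)/2 = 7 m; q_2 = 0.85 × 1.63 × 7 = 9.699 m³/s
w_3 = (19.1 − 15.7)/2 = 1.7 m; q_3 = 1.06 × 1.86 × 1.7 = 3.352 m³/s
w_4 = (25.1 − 17.2)/2 = 3.95 m; q_4 = 0.92 × 1.62 × 3.95 = 5.887 m³/s
w_5 = (25.1 − 19.1)/2 = 3 m; q_5 = 0.58 × 0.52 × 3 = 0.9048 m³/s
Q = Σ qᵢ = 22.17 m³/s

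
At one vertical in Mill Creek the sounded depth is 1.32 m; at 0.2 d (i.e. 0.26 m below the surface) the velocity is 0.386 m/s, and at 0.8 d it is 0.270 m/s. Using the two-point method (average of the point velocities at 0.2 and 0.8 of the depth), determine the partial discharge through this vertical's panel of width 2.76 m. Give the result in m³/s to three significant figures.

v̄ = (0.386 + 0.270) / 2 = 0.3280 m/s
q = v̄ × d × w = 0.3280 × 1.32 × 2.76 = 1.195 m³/s

1.19 m³/s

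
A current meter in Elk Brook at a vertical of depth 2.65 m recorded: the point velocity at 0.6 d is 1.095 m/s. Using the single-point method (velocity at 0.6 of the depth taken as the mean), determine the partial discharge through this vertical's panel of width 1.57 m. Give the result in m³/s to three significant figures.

4.56 m³/s

v̄ = v₀.₆ = 1.095 m/s
q = v̄ × d × w = 1.095 × 2.65 × 1.57 = 4.556 m³/s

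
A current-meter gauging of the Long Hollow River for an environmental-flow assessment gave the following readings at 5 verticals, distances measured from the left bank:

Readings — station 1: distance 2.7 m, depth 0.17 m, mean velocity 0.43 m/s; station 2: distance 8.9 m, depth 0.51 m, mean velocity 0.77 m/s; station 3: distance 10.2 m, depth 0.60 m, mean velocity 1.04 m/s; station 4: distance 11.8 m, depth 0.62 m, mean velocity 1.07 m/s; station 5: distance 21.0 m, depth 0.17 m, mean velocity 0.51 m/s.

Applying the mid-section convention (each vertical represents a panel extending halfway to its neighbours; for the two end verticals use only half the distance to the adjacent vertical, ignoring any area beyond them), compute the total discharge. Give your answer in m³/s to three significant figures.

6.59 m³/s

w_1 = (8.9 − 2.7)/2 = 3.1 m; q_1 = 0.43 × 0.17 × 3.1 = 0.2266 m³/s
w_2 = (10.2 − 2.7)/2 = 3.75 m; q_2 = 0.77 × 0.51 × 3.75 = 1.473 m³/s
w_3 = (11.8 − 8.9)/2 = 1.45 m; q_3 = 1.04 × 0.60 × 1.45 = 0.9048 m³/s
w_4 = (21.0 − 10.2)/2 = 5.4 m; q_4 = 1.07 × 0.62 × 5.4 = 3.582 m³/s
w_5 = (21.0 − 11.8)/2 = 4.6 m; q_5 = 0.51 × 0.17 × 4.6 = 0.3988 m³/s
Q = Σ qᵢ = 6.585 m³/s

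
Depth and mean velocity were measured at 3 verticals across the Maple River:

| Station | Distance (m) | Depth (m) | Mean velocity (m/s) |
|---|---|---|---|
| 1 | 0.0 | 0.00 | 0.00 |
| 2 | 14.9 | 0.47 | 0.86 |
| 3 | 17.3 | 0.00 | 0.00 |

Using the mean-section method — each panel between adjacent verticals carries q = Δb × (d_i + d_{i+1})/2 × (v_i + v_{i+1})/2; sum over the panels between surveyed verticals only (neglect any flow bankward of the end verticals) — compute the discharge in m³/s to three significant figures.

Panel 1-2: Δb = 14.9 m, d̄ = (0.00+0.47)/2 = 0.235, v̄ = (0.00+0.86)/2 = 0.43 → q = 14.9×0.235×0.43 = 1.506 m³/s
Panel 2-3: Δb = 2.4 m, d̄ = (0.47+0.00)/2 = 0.235, v̄ = (0.86+0.00)/2 = 0.43 → q = 2.4×0.235×0.43 = 0.2425 m³/s
Q = Σ q = 1.748 m³/s

1.75 m³/s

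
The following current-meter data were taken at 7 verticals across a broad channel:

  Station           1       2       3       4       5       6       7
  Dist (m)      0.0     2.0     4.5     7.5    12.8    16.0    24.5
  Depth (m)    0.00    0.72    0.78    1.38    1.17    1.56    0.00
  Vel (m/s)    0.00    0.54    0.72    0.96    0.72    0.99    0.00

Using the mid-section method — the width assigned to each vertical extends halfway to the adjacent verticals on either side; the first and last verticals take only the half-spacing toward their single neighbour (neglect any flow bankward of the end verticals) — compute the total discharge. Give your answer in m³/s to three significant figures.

20.5 m³/s

w_2 = (4.5 − 0.0)/2 = 2.25 m; q_2 = 0.54 × 0.72 × 2.25 = 0.8748 m³/s
w_3 = (7.5 − 2.0)/2 = 2.75 m; q_3 = 0.72 × 0.78 × 2.75 = 1.544 m³/s
w_4 = (12.8 − 4.5)/2 = 4.15 m; q_4 = 0.96 × 1.38 × 4.15 = 5.498 m³/s
w_5 = (16.0 − 7.5)/2 = 4.25 m; q_5 = 0.72 × 1.17 × 4.25 = 3.580 m³/s
w_6 = (24.5 − 12.8)/2 = 5.85 m; q_6 = 0.99 × 1.56 × 5.85 = 9.035 m³/s
Stations 1, 7 contribute zero (depth or velocity is 0).
Q = Σ qᵢ = 20.53 m³/s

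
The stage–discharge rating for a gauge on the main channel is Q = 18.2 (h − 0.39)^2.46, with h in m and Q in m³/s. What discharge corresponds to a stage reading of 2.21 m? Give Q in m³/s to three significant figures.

Q = 18.2 × (2.21 − 0.39)^2.46 = 18.2 × 1.82^2.46 = 79.40 m³/s

79.4 m³/s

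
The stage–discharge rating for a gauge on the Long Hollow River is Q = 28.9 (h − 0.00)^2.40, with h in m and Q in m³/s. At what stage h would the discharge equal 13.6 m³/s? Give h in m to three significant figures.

h − h₀ = (Q/C)^(1/b) = (13.6/28.9)^(1/2.40) = 0.7305 m
h = 0.00 + 0.7305 = 0.7305 m

0.730 m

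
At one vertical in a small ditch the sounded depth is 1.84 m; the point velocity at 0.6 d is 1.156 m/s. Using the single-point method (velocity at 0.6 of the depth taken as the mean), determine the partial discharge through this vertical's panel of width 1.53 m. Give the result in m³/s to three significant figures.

3.25 m³/s

v̄ = v₀.₆ = 1.156 m/s
q = v̄ × d × w = 1.156 × 1.84 × 1.53 = 3.254 m³/s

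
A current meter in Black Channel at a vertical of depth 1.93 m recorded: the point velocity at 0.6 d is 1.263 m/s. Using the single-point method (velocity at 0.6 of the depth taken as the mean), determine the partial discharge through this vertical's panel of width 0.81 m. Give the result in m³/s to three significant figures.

v̄ = v₀.₆ = 1.263 m/s
q = v̄ × d × w = 1.263 × 1.93 × 0.81 = 1.974 m³/s

1.97 m³/s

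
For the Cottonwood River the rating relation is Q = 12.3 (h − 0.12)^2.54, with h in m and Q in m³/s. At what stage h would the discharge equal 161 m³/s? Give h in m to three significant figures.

h − h₀ = (Q/C)^(1/b) = (161/12.3)^(1/2.54) = 2.753 m
h = 0.12 + 2.753 = 2.873 m

2.87 m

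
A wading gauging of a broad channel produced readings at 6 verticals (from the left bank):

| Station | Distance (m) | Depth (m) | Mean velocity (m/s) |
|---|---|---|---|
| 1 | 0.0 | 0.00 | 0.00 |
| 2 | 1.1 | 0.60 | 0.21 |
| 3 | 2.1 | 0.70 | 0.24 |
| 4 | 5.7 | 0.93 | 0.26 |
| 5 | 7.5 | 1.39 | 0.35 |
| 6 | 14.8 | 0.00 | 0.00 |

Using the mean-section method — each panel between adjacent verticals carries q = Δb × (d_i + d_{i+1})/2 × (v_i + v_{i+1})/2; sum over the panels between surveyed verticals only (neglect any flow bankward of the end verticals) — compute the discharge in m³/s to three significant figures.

Panel 1-2: Δb = 1.1 m, d̄ = (0.00+0.60)/2 = 0.3, v̄ = (0.00+0.21)/2 = 0.105 → q = 1.1×0.3×0.105 = 0.03465 m³/s
Panel 2-3: Δb = 1 m, d̄ = (0.60+0.70)/2 = 0.65, v̄ = (0.21+0.24)/2 = 0.225 → q = 1×0.65×0.225 = 0.1463 m³/s
Panel 3-4: Δb = 3.6 m, d̄ = (0.70+0.93)/2 = 0.815, v̄ = (0.24+0.26)/2 = 0.25 → q = 3.6×0.815×0.25 = 0.7335 m³/s
Panel 4-5: Δb = 1.8 m, d̄ = (0.93+1.39)/2 = 1.16, v̄ = (0.26+0.35)/2 = 0.305 → q = 1.8×1.16×0.305 = 0.6368 m³/s
Panel 5-6: Δb = 7.3 m, d̄ = (1.39+0.00)/2 = 0.695, v̄ = (0.35+0.00)/2 = 0.175 → q = 7.3×0.695×0.175 = 0.8879 m³/s
Q = Σ q = 2.439 m³/s

2.44 m³/s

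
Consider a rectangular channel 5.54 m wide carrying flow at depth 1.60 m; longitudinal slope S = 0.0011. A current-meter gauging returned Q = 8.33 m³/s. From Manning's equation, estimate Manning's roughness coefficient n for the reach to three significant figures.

A = b·y = 5.54 × 1.60 = 8.864 m²
P = b + 2y = 5.54 + 2×1.60 = 8.740 m
R = A/P = 8.864/8.740 = 1.014 m
n = (1/Q)·A·R^(2/3)·S^(1/2) = (1/8.33) × 8.864 × 1.009 × 0.03317 = 0.03563

0.0356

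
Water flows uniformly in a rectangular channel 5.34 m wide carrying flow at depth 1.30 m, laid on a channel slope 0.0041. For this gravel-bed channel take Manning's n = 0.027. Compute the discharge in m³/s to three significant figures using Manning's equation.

15.1 m³/s

A = b·y = 5.34 × 1.30 = 6.942 m²
P = b + 2y = 5.34 + 2×1.30 = 7.940 m
R = A/P = 6.942/7.940 = 0.8743 m
Q = (1/n)·A·R^(2/3)·S^(1/2) = (1/0.027) × 6.942 × 0.8743^(2/3) × 0.0041^(1/2) = 15.05 m³/s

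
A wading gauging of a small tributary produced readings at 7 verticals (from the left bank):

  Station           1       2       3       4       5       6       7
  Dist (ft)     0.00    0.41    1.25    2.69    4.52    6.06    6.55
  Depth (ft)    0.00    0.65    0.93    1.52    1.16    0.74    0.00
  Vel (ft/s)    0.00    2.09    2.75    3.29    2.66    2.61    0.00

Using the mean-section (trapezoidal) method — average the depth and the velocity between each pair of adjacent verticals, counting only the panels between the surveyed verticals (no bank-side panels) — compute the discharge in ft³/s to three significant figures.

Panel 1-2: Δb = 0.41 ft, d̄ = (0.00+0.65)/2 = 0.325, v̄ = (0.00+2.09)/2 = 1.045 → q = 0.41×0.325×1.045 = 0.1392 ft³/s
Panel 2-3: Δb = 0.84 ft, d̄ = (0.65+0.93)/2 = 0.79, v̄ = (2.09+2.75)/2 = 2.42 → q = 0.84×0.79×2.42 = 1.606 ft³/s
Panel 3-4: Δb = 1.44 ft, d̄ = (0.93+1.52)/2 = 1.225, v̄ = (2.75+3.29)/2 = 3.02 → q = 1.44×1.225×3.02 = 5.327 ft³/s
Panel 4-5: Δb = 1.83 ft, d̄ = (1.52+1.16)/2 = 1.34, v̄ = (3.29+2.66)/2 = 2.975 → q = 1.83×1.34×2.975 = 7.295 ft³/s
Panel 5-6: Δb = 1.54 ft, d̄ = (1.16+0.74)/2 = 0.95, v̄ = (2.66+2.61)/2 = 2.635 → q = 1.54×0.95×2.635 = 3.855 ft³/s
Panel 6-7: Δb = 0.49 ft, d̄ = (0.74+0.00)/2 = 0.37, v̄ = (2.61+0.00)/2 = 1.305 → q = 0.49×0.37×1.305 = 0.2366 ft³/s
Q = Σ q = 18.46 ft³/s

18.5 ft³/s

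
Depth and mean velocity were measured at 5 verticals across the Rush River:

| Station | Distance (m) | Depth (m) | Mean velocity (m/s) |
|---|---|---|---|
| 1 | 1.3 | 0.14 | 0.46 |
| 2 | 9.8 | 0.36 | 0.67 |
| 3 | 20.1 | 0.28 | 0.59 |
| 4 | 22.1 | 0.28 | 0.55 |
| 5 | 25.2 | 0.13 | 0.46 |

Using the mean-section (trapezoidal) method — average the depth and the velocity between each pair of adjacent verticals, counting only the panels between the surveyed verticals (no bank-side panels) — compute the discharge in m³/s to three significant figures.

Panel 1-2: Δb = 8.5 m, d̄ = (0.14+0.36)/2 = 0.25, v̄ = (0.46+0.67)/2 = 0.565 → q = 8.5×0.25×0.565 = 1.201 m³/s
Panel 2-3: Δb = 10.3 m, d̄ = (0.36+0.28)/2 = 0.32, v̄ = (0.67+0.59)/2 = 0.63 → q = 10.3×0.32×0.63 = 2.076 m³/s
Panel 3-4: Δb = 2 m, d̄ = (0.28+0.28)/2 = 0.28, v̄ = (0.59+0.55)/2 = 0.57 → q = 2×0.28×0.57 = 0.3192 m³/s
Panel 4-5: Δb = 3.1 m, d̄ = (0.28+0.13)/2 = 0.205, v̄ = (0.55+0.46)/2 = 0.505 → q = 3.1×0.205×0.505 = 0.3209 m³/s
Q = Σ q = 3.917 m³/s

3.92 m³/s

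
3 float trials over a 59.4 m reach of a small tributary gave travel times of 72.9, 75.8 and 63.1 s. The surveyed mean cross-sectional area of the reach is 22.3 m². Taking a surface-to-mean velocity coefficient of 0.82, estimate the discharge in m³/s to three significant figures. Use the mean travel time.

t̄ = (72.9 + 75.8 + 63.1) / 3 = 70.6 s
v_surface = L / t̄ = 59.4 / 70.6 = 0.8414 m/s
v_mean = 0.82 × 0.8414 = 0.6899 m/s
Q = A × v_mean = 22.3 × 0.6899 = 15.39 m³/s

15.4 m³/s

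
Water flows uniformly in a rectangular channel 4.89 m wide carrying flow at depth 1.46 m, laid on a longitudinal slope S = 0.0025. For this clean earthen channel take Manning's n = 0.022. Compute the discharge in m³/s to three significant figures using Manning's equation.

A = b·y = 4.89 × 1.46 = 7.139 m²
P = b + 2y = 4.89 + 2×1.46 = 7.810 m
R = A/P = 7.139/7.810 = 0.9141 m
Q = (1/n)·A·R^(2/3)·S^(1/2) = (1/0.022) × 7.139 × 0.9141^(2/3) × 0.0025^(1/2) = 15.28 m³/s

15.3 m³/s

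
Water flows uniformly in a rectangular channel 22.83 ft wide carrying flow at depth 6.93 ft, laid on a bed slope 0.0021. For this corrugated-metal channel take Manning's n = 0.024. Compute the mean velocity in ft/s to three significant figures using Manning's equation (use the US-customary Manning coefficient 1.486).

7.52 ft/s

A = b·y = 22.83 × 6.93 = 158.2 ft²
P = b + 2y = 22.83 + 2×6.93 = 36.69 ft
R = A/P = 158.2/36.69 = 4.312 ft
Q = (1.486/n)·A·R^(2/3)·S^(1/2) = (1.486/0.024) × 158.2 × 4.312^(2/3) × 0.0021^(1/2) = 1189 ft³/s
V = Q/A = 1189/158.2 = 7.517 ft/s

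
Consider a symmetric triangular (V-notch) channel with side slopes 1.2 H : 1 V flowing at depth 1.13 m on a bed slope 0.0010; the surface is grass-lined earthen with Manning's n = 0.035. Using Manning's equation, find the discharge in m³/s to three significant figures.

A = z·y² = 1.2×1.13² = 1.532 m²
P = 2y√(1+z²) = 2×1.13×√(1+1.2²) = 3.530 m
R = A/P = 1.532/3.530 = 0.4340 m
Q = (1/n)·A·R^(2/3)·S^(1/2) = (1/0.035) × 1.532 × 0.4340^(2/3) × 0.0010^(1/2) = 0.7936 m³/s

0.794 m³/s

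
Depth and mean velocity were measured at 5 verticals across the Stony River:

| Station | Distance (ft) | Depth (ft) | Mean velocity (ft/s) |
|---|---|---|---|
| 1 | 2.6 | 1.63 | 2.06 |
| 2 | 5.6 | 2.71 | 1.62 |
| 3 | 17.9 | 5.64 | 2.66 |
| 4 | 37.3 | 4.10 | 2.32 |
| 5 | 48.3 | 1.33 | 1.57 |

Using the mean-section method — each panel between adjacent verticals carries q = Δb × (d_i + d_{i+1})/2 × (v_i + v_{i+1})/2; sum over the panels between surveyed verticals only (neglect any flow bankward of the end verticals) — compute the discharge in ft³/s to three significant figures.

415 ft³/s

Panel 1-2: Δb = 3 ft, d̄ = (1.63+2.71)/2 = 2.17, v̄ = (2.06+1.62)/2 = 1.84 → q = 3×2.17×1.84 = 11.98 ft³/s
Panel 2-3: Δb = 12.3 ft, d̄ = (2.71+5.64)/2 = 4.175, v̄ = (1.62+2.66)/2 = 2.14 → q = 12.3×4.175×2.14 = 109.9 ft³/s
Panel 3-4: Δb = 19.4 ft, d̄ = (5.64+4.10)/2 = 4.87, v̄ = (2.66+2.32)/2 = 2.49 → q = 19.4×4.87×2.49 = 235.3 ft³/s
Panel 4-5: Δb = 11 ft, d̄ = (4.10+1.33)/2 = 2.715, v̄ = (2.32+1.57)/2 = 1.945 → q = 11×2.715×1.945 = 58.09 ft³/s
Q = Σ q = 415.2 ft³/s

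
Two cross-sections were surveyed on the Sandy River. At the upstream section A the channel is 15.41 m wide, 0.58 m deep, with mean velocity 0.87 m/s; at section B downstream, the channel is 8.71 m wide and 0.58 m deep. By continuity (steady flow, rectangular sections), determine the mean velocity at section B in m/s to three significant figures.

Q = A₁V₁ = (15.41×0.58) × 0.87 = 7.776 m³/s
A₂ = 8.71 × 0.58 = 5.052 m²
V₂ = Q/A₂ = 7.776/5.052 = 1.539 m/s

1.54 m/s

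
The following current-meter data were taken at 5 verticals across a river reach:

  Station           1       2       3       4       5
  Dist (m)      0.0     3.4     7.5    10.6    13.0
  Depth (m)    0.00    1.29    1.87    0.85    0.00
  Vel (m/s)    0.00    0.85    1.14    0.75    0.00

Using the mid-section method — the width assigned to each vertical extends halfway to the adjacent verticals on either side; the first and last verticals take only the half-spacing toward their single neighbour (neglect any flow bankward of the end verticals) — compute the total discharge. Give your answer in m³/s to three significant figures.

13.5 m³/s

w_2 = (7.5 − 0.0)/2 = 3.75 m; q_2 = 0.85 × 1.29 × 3.75 = 4.112 m³/s
w_3 = (10.6 − 3.4)/2 = 3.6 m; q_3 = 1.14 × 1.87 × 3.6 = 7.674 m³/s
w_4 = (13.0 − 7.5)/2 = 2.75 m; q_4 = 0.75 × 0.85 × 2.75 = 1.753 m³/s
Stations 1, 5 contribute zero (depth or velocity is 0).
Q = Σ qᵢ = 13.54 m³/s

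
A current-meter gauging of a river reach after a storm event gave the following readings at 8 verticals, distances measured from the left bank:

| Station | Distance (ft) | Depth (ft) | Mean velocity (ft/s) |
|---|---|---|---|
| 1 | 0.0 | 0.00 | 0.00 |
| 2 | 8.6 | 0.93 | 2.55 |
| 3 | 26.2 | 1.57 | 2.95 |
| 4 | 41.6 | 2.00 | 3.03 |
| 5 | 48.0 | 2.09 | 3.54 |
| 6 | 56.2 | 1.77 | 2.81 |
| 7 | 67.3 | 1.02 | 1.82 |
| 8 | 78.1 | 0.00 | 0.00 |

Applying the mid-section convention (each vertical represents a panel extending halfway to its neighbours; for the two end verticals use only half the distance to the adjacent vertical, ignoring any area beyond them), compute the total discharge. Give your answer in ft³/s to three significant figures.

296 ft³/s

w_2 = (26.2 − 0.0)/2 = 13.1 ft; q_2 = 2.55 × 0.93 × 13.1 = 31.07 ft³/s
w_3 = (41.6 − 8.6)/2 = 16.5 ft; q_3 = 2.95 × 1.57 × 16.5 = 76.42 ft³/s
w_4 = (48.0 − 26.2)/2 = 10.9 ft; q_4 = 3.03 × 2.00 × 10.9 = 66.05 ft³/s
w_5 = (56.2 − 41.6)/2 = 7.3 ft; q_5 = 3.54 × 2.09 × 7.3 = 54.01 ft³/s
w_6 = (67.3 − 48.0)/2 = 9.65 ft; q_6 = 2.81 × 1.77 × 9.65 = 48.00 ft³/s
w_7 = (78.1 − 56.2)/2 = 10.95 ft; q_7 = 1.82 × 1.02 × 10.95 = 20.33 ft³/s
Stations 1, 8 contribute zero (depth or velocity is 0).
Q = Σ qᵢ = 295.9 ft³/s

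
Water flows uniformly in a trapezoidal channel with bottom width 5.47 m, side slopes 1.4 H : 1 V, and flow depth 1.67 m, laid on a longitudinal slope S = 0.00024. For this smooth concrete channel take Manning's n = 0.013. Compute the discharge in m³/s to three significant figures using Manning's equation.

17.2 m³/s

A = (b + z·y)·y = (5.47 + 1.4×1.67)×1.67 = 13.04 m²
P = b + 2y√(1+z²) = 5.47 + 2×1.67×√(1+1.4²) = 11.22 m
R = A/P = 13.04/11.22 = 1.163 m
Q = (1/n)·A·R^(2/3)·S^(1/2) = (1/0.013) × 13.04 × 1.163^(2/3) × 0.00024^(1/2) = 17.18 m³/s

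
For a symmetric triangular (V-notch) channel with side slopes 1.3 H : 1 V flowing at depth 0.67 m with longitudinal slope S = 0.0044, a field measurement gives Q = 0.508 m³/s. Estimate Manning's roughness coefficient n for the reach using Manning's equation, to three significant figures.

A = z·y² = 1.3×0.67² = 0.5836 m²
P = 2y√(1+z²) = 2×0.67×√(1+1.3²) = 2.198 m
R = A/P = 0.5836/2.198 = 0.2655 m
n = (1/Q)·A·R^(2/3)·S^(1/2) = (1/0.508) × 0.5836 × 0.4131 × 0.06633 = 0.03148

0.0315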